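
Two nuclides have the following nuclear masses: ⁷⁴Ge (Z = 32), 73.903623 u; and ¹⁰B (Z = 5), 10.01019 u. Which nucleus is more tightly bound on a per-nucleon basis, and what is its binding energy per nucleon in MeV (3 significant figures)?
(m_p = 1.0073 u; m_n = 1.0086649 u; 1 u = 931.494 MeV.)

⁷⁴Ge: Σm = 32(1.0073) + 42(1.0086649) = 74.5975258 u; Δm = 0.6939028 u; E_B = 646.37 MeV; E_B/A = 8.7347 MeV
¹⁰B: Σm = 5(1.0073) + 5(1.0086649) = 10.0798245 u; Δm = 0.0696345 u; E_B = 64.864 MeV; E_B/A = 6.486 MeV
⁷⁴Ge has the higher binding energy per nucleon, so it is the more tightly bound nucleus.

⁷⁴Ge; 8.73 MeV/nucleon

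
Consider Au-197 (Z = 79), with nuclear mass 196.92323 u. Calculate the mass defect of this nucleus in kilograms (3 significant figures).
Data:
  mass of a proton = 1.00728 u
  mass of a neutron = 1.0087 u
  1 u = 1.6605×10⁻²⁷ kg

2.79e-27 kg

The nucleus contains 79 protons and 197 − 79 = 118 neutrons.
Mass of separated nucleons = 79(1.00728) + 118(1.0087) = 79.57512 + 119.0266 = 198.60172 u
The mass defect is 198.60172 − 196.92323 = 1.67849 u.
In SI units: 1.67849 u × 1.6605×10⁻²⁷ kg/u = 2.7871e-27 kg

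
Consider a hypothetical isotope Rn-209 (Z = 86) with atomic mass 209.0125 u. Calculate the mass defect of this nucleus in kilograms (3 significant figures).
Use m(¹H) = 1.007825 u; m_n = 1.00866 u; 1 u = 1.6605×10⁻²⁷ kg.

Z = 86, so N = A − Z = 209 − 86 = 123.
Total constituent mass: 86 × 1.007825 + 123 × 1.00866 = 210.738130 u
The mass defect is 210.738130 − 209.0125 = 1.725630 u.
In SI units: 1.725630 u × 1.6605×10⁻²⁷ kg/u = 2.8654e-27 kg

2.87e-27 kg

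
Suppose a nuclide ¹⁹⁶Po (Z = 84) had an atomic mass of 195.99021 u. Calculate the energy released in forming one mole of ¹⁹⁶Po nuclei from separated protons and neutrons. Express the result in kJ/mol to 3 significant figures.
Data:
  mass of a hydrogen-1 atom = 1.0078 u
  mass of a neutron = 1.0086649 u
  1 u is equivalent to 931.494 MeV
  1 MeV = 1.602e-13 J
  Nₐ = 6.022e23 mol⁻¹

1.47e+11 kJ/mol

Mass of separated nucleons = 84(1.0078) + 112(1.0086649) = 84.6552 + 112.9704688 = 197.6256688 u
Mass defect Δm = 197.6256688 − 195.99021 = 1.6354588 u
Converting to energy: 1.6354588 u × 931.494 MeV/u = 1523.42 MeV
Per nucleus in joules: 1523.42 MeV × 1.602e-13 J/MeV = 2.4405e-10 J
Per mole: 2.4405e-10 J × 6.022e23 mol⁻¹ = 1.4697e+14 J/mol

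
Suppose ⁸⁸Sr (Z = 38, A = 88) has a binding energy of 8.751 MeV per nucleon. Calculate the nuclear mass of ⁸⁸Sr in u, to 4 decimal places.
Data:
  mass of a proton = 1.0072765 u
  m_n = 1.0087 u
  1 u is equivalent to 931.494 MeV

Total binding energy = 88 × 8.751 = 770.088 MeV
Mass defect = 770.088 MeV / (931.494 MeV/u) = 0.826724 u
Constituent mass = 38(1.0072765) + 50(1.0087) = 88.7115070 u
Nuclear mass = 88.7115070 − 0.826724 = 87.8847830 u ≈ 87.8848 u (to 4 decimal places)

87.8848 u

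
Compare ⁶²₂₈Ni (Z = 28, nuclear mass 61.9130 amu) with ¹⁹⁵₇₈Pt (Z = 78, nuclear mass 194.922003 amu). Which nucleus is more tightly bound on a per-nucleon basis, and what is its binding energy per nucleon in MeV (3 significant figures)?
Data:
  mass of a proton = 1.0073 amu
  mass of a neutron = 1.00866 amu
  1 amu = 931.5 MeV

⁶²₂₈Ni; 8.80 MeV/nucleon

⁶²₂₈Ni: Σm = 28(1.0073) + 34(1.00866) = 62.49884 amu; Δm = 0.58584 amu; E_B = 545.71 MeV; E_B/A = 8.802 MeV
¹⁹⁵₇₈Pt: Σm = 78(1.0073) + 117(1.00866) = 196.58262 amu; Δm = 1.660617 amu; E_B = 1546.9 MeV; E_B/A = 7.933 MeV
⁶²₂₈Ni has the higher binding energy per nucleon, so it is the more tightly bound nucleus.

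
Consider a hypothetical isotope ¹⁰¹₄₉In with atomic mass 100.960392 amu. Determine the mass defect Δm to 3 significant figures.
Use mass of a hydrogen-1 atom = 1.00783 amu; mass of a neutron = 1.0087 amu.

0.876 amu

Total constituent mass: 49 × 1.00783 + 52 × 1.0087 = 101.83607 amu
Mass defect Δm = 101.83607 − 100.960392 = 0.875678 amu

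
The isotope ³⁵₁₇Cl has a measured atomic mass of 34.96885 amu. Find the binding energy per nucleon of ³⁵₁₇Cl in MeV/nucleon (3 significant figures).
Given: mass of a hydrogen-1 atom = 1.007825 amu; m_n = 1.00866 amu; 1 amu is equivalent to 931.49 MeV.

8.52 MeV/nucleon

Mass of separated nucleons = 17(1.007825) + 18(1.00866) = 17.133025 + 18.15588 = 35.288905 amu
Δm = 35.288905 − 34.96885 = 0.320055 amu
E_B = 0.320055 × 931.49 = 298.128 MeV
Dividing by A = 35 gives 8.518 MeV per nucleon.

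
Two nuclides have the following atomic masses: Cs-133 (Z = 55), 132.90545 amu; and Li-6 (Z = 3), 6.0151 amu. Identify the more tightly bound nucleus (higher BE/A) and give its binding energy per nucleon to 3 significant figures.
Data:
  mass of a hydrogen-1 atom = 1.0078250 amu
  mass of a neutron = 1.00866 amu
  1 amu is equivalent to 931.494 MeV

Cs-133; 8.41 MeV/nucleon

Cs-133: Σm = 55(1.0078250) + 78(1.00866) = 134.1058550 amu; Δm = 1.2004050 amu; E_B = 1118.17 MeV; E_B/A = 8.407 MeV
Li-6: Σm = 3(1.0078250) + 3(1.00866) = 6.0494550 amu; Δm = 0.0343550 amu; E_B = 32.001 MeV; E_B/A = 5.334 MeV
Cs-133 has the higher binding energy per nucleon, so it is the more tightly bound nucleus.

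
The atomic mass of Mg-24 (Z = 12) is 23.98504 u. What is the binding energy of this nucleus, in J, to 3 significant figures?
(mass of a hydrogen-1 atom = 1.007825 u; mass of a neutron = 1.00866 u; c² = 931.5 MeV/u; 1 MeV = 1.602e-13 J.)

3.18e-11 J

Total constituent mass: 12 × 1.007825 + 12 × 1.00866 = 24.197820 u
The mass defect is 24.197820 − 23.98504 = 0.212780 u.
Converting to energy: 0.212780 u × 931.5 MeV/u = 198.205 MeV
In joules: 198.205 MeV × 1.602e-13 J/MeV = 3.1752e-11 J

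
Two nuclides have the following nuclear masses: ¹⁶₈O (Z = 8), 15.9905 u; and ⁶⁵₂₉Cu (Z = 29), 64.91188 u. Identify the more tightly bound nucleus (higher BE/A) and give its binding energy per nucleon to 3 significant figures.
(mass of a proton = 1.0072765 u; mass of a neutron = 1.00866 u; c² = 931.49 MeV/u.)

¹⁶₈O: Σm = 8(1.0072765) + 8(1.00866) = 16.1274920 u; Δm = 0.1369920 u; E_B = 127.607 MeV; E_B/A = 7.975 MeV
⁶⁵₂₉Cu: Σm = 29(1.0072765) + 36(1.00866) = 65.5227785 u; Δm = 0.6108985 u; E_B = 569.05 MeV; E_B/A = 8.7546 MeV
⁶⁵₂₉Cu has the higher binding energy per nucleon, so it is the more tightly bound nucleus.

⁶⁵₂₉Cu; 8.75 MeV/nucleon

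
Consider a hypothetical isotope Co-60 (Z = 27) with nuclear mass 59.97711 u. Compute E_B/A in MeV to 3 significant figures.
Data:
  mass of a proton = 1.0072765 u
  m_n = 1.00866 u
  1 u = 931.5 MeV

The nucleus contains 27 protons and 60 − 27 = 33 neutrons.
Mass of separated nucleons = 27(1.0072765) + 33(1.00866) = 27.1964655 + 33.28578 = 60.4822455 u
Δm = 60.4822455 − 59.97711 = 0.5051355 u
Binding energy = Δm·c² = 0.5051355 × 931.5 MeV/u = 470.534 MeV
Dividing by A = 60 gives 7.842 MeV per nucleon.

7.84 MeV/nucleon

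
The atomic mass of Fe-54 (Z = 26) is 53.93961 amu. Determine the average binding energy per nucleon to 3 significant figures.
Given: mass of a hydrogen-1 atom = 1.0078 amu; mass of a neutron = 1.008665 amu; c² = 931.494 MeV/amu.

The nucleus contains 26 protons and 54 − 26 = 28 neutrons.
Σm = 26·m(¹H) + 28·m_n = 26.2028 + 28.242620 = 54.445420 amu
Δm = 54.445420 − 53.93961 = 0.505810 amu
E_B = 0.505810 × 931.494 = 471.159 MeV
BE/A = 471.159 MeV / 54 = 8.725 MeV/nucleon

8.73 MeV/nucleon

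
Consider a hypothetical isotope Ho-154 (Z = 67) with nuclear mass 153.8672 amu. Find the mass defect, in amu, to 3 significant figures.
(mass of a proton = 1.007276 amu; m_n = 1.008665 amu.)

With 67 protons and 87 neutrons (A = 154):
Mass of separated nucleons = 67(1.007276) + 87(1.008665) = 67.487492 + 87.753855 = 155.241347 amu
The mass defect is 155.241347 − 153.8672 = 1.374147 amu.

1.37 amu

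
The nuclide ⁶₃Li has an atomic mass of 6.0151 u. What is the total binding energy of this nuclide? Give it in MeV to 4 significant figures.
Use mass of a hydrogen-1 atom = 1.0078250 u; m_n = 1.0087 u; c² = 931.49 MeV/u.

32.11 MeV

With 3 protons and 3 neutrons (A = 6):
Total constituent mass: 3 × 1.0078250 + 3 × 1.0087 = 6.0495750 u
Δm = 6.0495750 − 6.0151 = 0.0344750 u
Binding energy = Δm·c² = 0.0344750 × 931.49 MeV/u = 32.1131 MeV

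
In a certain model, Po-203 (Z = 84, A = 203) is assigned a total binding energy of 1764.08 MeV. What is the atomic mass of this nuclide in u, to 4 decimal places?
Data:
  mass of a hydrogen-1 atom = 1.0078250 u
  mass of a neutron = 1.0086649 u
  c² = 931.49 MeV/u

Mass defect = 1764.08 MeV / (931.49 MeV/u) = 1.893826 u
Constituent mass = 84(1.0078250) + 119(1.0086649) = 204.6884231 u
Atomic mass = 204.6884231 − 1.893826 = 202.7945971 u ≈ 202.7946 u (to 4 decimal places)

202.7946 u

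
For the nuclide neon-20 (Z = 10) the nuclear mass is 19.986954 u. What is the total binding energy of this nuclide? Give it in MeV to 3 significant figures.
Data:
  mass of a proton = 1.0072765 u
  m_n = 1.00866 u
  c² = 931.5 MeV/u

161 MeV

With 10 protons and 10 neutrons (A = 20):
Σm = 10·m_p + 10·m_n = 10.0727650 + 10.08660 = 20.1593650 u
Δm = 20.1593650 − 19.986954 = 0.1724110 u
E_B = 0.1724110 × 931.5 = 160.601 MeV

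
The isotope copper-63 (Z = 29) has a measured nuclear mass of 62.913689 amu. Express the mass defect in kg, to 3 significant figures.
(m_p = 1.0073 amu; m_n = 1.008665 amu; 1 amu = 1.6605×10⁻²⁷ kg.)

Mass of separated nucleons = 29(1.0073) + 34(1.008665) = 29.2117 + 34.294610 = 63.506310 amu
The mass defect is 63.506310 − 62.913689 = 0.592621 amu.
In SI units: 0.592621 amu × 1.6605×10⁻²⁷ kg/amu = 9.8405e-28 kg

9.84e-28 kg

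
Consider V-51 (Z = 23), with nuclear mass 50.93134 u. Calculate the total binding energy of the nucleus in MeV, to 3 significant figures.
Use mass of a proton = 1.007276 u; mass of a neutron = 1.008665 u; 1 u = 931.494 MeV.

Mass of separated nucleons = 23(1.007276) + 28(1.008665) = 23.167348 + 28.242620 = 51.409968 u
Δm = 51.409968 − 50.93134 = 0.478628 u
Binding energy = Δm·c² = 0.478628 × 931.494 MeV/u = 445.839 MeV

446 MeV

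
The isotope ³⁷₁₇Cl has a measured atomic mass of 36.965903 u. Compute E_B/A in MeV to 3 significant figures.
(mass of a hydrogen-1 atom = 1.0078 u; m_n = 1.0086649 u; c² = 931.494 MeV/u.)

8.56 MeV/nucleon

Z = 17, so N = A − Z = 37 − 17 = 20.
Total constituent mass: 17 × 1.0078 + 20 × 1.0086649 = 37.3058980 u
The mass defect is 37.3058980 − 36.965903 = 0.3399950 u.
Binding energy = Δm·c² = 0.3399950 × 931.494 MeV/u = 316.703 MeV
Dividing by A = 37 gives 8.560 MeV per nucleon.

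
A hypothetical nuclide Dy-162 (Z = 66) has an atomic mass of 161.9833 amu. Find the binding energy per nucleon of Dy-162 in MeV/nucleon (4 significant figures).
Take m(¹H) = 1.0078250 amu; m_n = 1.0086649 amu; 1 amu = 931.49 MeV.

7.849 MeV/nucleon

Z = 66, so N = A − Z = 162 − 66 = 96.
Total constituent mass: 66 × 1.0078250 + 96 × 1.0086649 = 163.3482804 amu
The mass defect is 163.3482804 − 161.9833 = 1.3649804 amu.
E_B = 1.3649804 × 931.49 = 1271.47 MeV
Per nucleon: 1271.47 / 162 = 7.849 MeV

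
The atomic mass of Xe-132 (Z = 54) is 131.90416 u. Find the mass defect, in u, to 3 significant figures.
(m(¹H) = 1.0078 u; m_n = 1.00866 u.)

With 54 protons and 78 neutrons (A = 132):
Total constituent mass: 54 × 1.0078 + 78 × 1.00866 = 133.09668 u
Mass defect Δm = 133.09668 − 131.90416 = 1.19252 u

1.19 u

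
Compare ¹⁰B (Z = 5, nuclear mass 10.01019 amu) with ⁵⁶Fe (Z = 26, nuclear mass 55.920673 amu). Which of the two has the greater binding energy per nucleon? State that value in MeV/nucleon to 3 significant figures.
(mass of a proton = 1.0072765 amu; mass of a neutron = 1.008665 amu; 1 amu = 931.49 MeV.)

⁵⁶Fe; 8.79 MeV/nucleon

¹⁰B: Σm = 5(1.0072765) + 5(1.008665) = 10.0797075 amu; Δm = 0.0695175 amu; E_B = 64.7549 MeV; E_B/A = 6.475 MeV
⁵⁶Fe: Σm = 26(1.0072765) + 30(1.008665) = 56.4491390 amu; Δm = 0.5284660 amu; E_B = 492.26 MeV; E_B/A = 8.790 MeV
⁵⁶Fe has the higher binding energy per nucleon, so it is the more tightly bound nucleus.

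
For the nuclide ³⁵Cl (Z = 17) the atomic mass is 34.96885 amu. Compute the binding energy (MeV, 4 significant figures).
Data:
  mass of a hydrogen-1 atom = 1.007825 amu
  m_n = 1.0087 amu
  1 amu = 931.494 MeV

298.8 MeV

With 17 protons and 18 neutrons (A = 35):
Σm = 17·m(¹H) + 18·m_n = 17.133025 + 18.1566 = 35.289625 amu
Δm = 35.289625 − 34.96885 = 0.320775 amu
Binding energy = Δm·c² = 0.320775 × 931.494 MeV/amu = 298.800 MeV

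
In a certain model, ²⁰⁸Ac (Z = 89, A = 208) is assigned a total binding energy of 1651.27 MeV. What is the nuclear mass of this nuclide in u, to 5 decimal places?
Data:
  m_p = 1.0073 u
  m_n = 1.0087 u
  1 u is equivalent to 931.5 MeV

Mass defect = 1651.27 MeV / (931.5 MeV/u) = 1.7726999 u
Constituent mass = 89(1.0073) + 119(1.0087) = 209.6850 u
Nuclear mass = 209.6850 − 1.7726999 = 207.9123001 u ≈ 207.91230 u (to 5 decimal places)

207.91230 u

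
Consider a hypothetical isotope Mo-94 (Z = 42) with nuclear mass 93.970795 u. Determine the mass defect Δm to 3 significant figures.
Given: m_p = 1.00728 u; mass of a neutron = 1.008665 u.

0.786 u

With 42 protons and 52 neutrons (A = 94):
Mass of separated nucleons = 42(1.00728) + 52(1.008665) = 42.30576 + 52.450580 = 94.756340 u
The mass defect is 94.756340 − 93.970795 = 0.785545 u.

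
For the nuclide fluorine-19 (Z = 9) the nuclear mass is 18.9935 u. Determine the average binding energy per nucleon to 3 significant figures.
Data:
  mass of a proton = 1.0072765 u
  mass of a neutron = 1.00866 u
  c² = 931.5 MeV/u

7.78 MeV/nucleon

Z = 9, so N = A − Z = 19 − 9 = 10.
Total constituent mass: 9 × 1.0072765 + 10 × 1.00866 = 19.1520885 u
The mass defect is 19.1520885 − 18.9935 = 0.1585885 u.
E_B = 0.1585885 × 931.5 = 147.725 MeV
Dividing by A = 19 gives 7.775 MeV per nucleon.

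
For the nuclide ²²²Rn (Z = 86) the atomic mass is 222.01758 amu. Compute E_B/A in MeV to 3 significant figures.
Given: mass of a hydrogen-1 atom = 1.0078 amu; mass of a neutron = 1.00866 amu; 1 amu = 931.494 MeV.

With 86 protons and 136 neutrons (A = 222):
Total constituent mass: 86 × 1.0078 + 136 × 1.00866 = 223.84856 amu
Mass defect Δm = 223.84856 − 222.01758 = 1.83098 amu
Converting to energy: 1.83098 amu × 931.494 MeV/amu = 1705.55 MeV
BE/A = 1705.55 MeV / 222 = 7.683 MeV/nucleon

7.68 MeV/nucleon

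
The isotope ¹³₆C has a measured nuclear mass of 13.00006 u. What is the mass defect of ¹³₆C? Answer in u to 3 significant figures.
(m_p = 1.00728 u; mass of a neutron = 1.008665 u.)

The nucleus contains 6 protons and 13 − 6 = 7 neutrons.
Total constituent mass: 6 × 1.00728 + 7 × 1.008665 = 13.104335 u
Mass defect Δm = 13.104335 − 13.00006 = 0.104275 u

0.104 u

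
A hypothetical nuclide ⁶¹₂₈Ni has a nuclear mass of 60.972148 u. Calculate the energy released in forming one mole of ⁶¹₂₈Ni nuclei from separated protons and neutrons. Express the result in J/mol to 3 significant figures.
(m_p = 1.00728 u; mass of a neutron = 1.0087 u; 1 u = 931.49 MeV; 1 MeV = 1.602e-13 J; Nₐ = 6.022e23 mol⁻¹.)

Total constituent mass: 28 × 1.00728 + 33 × 1.0087 = 61.49094 u
The mass defect is 61.49094 − 60.972148 = 0.518792 u.
Binding energy = Δm·c² = 0.518792 × 931.49 MeV/u = 483.250 MeV
Per nucleus in joules: 483.250 MeV × 1.602e-13 J/MeV = 7.7417e-11 J
Per mole: 7.7417e-11 J × 6.022e23 mol⁻¹ = 4.6621e+13 J/mol

4.66e+13 J/mol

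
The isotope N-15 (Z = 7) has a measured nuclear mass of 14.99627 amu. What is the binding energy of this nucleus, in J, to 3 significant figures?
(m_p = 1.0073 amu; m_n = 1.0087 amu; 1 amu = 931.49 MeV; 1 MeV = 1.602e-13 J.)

1.86e-11 J

Mass of separated nucleons = 7(1.0073) + 8(1.0087) = 7.0511 + 8.0696 = 15.1207 amu
Mass defect Δm = 15.1207 − 14.99627 = 0.12443 amu
Converting to energy: 0.12443 amu × 931.49 MeV/amu = 115.905 MeV
In joules: 115.905 MeV × 1.602e-13 J/MeV = 1.8568e-11 J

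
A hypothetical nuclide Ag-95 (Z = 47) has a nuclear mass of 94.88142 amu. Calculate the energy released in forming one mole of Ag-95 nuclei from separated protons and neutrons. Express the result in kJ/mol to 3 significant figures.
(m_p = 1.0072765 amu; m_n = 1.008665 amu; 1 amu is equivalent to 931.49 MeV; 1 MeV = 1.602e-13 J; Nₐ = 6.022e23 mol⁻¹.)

With 47 protons and 48 neutrons (A = 95):
Mass of separated nucleons = 47(1.0072765) + 48(1.008665) = 47.3419955 + 48.415920 = 95.7579155 amu
The mass defect is 95.7579155 − 94.88142 = 0.8764955 amu.
E_B = 0.8764955 × 931.49 = 816.447 MeV
Per nucleus in joules: 816.447 MeV × 1.602e-13 J/MeV = 1.3079e-10 J
Per mole: 1.3079e-10 J × 6.022e23 mol⁻¹ = 7.8762e+13 J/mol

7.88e+10 kJ/mol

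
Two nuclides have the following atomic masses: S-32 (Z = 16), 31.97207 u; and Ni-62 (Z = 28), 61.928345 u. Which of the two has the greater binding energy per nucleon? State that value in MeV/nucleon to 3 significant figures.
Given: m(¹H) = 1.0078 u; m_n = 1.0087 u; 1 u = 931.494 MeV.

Ni-62; 8.80 MeV/nucleon

S-32: Σm = 16(1.0078) + 16(1.0087) = 32.2640 u; Δm = 0.29193 u; E_B = 271.93 MeV; E_B/A = 8.498 MeV
Ni-62: Σm = 28(1.0078) + 34(1.0087) = 62.5142 u; Δm = 0.585855 u; E_B = 545.72 MeV; E_B/A = 8.802 MeV
Ni-62 has the higher binding energy per nucleon, so it is the more tightly bound nucleus.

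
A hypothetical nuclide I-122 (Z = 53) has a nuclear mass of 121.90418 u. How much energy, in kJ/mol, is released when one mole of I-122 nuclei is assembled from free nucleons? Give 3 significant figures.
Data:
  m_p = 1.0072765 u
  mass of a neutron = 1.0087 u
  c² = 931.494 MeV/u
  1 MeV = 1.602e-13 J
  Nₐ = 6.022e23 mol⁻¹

Total constituent mass: 53 × 1.0072765 + 69 × 1.0087 = 122.9859545 u
Mass defect Δm = 122.9859545 − 121.90418 = 1.0817745 u
Binding energy = Δm·c² = 1.0817745 × 931.494 MeV/u = 1007.67 MeV
Per nucleus in joules: 1007.67 MeV × 1.602e-13 J/MeV = 1.6143e-10 J
Per mole: 1.6143e-10 J × 6.022e23 mol⁻¹ = 9.7213e+13 J/mol

9.72e+10 kJ/mol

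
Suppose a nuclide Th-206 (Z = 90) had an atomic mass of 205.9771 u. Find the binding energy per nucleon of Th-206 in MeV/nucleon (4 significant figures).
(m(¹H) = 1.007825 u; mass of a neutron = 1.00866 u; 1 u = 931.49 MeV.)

With 90 protons and 116 neutrons (A = 206):
Σm = 90·m(¹H) + 116·m_n = 90.704250 + 117.00456 = 207.708810 u
Δm = 207.708810 − 205.9771 = 1.731710 u
Binding energy = Δm·c² = 1.731710 × 931.49 MeV/u = 1613.07 MeV
Dividing by A = 206 gives 7.830 MeV per nucleon.

7.830 MeV/nucleon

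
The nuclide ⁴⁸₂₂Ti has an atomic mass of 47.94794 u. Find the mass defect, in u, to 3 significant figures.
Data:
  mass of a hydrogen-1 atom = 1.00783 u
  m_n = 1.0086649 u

Total constituent mass: 22 × 1.00783 + 26 × 1.0086649 = 48.3975474 u
Mass defect Δm = 48.3975474 − 47.94794 = 0.4496074 u

0.450 u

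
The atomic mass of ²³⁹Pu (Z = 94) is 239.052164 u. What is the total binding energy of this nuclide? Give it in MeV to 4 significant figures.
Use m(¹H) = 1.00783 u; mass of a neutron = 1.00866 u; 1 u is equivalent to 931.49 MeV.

Σm = 94·m(¹H) + 145·m_n = 94.73602 + 146.25570 = 240.99172 u
Δm = 240.99172 − 239.052164 = 1.939556 u
Binding energy = Δm·c² = 1.939556 × 931.49 MeV/u = 1806.68 MeV

1807 MeV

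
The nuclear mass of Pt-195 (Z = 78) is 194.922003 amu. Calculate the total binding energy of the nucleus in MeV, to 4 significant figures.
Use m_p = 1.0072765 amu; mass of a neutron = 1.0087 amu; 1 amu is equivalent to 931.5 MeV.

1550 MeV

With 78 protons and 117 neutrons (A = 195):
Mass of separated nucleons = 78(1.0072765) + 117(1.0087) = 78.5675670 + 118.0179 = 196.5854670 amu
Δm = 196.5854670 − 194.922003 = 1.6634640 amu
E_B = 1.6634640 × 931.5 = 1549.52 MeV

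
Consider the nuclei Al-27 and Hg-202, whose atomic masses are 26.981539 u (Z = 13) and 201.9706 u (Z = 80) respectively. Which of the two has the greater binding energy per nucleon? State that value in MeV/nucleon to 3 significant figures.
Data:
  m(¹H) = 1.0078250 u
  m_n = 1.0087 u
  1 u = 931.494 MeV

Al-27: Σm = 13(1.0078250) + 14(1.0087) = 27.2235250 u; Δm = 0.2419860 u; E_B = 225.409 MeV; E_B/A = 8.348 MeV
Hg-202: Σm = 80(1.0078250) + 122(1.0087) = 203.6874000 u; Δm = 1.7168000 u; E_B = 1599.2 MeV; E_B/A = 7.917 MeV
Al-27 has the higher binding energy per nucleon, so it is the more tightly bound nucleus.

Al-27; 8.35 MeV/nucleon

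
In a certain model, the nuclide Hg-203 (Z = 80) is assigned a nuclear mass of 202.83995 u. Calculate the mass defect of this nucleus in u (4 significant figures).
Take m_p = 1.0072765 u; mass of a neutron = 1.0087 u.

1.812 u

The nucleus contains 80 protons and 203 − 80 = 123 neutrons.
Mass of separated nucleons = 80(1.0072765) + 123(1.0087) = 80.5821200 + 124.0701 = 204.6522200 u
The mass defect is 204.6522200 − 202.83995 = 1.8122700 u.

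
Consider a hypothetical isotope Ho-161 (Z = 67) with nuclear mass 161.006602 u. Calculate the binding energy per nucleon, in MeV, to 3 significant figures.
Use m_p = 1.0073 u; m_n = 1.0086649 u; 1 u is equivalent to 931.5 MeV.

7.50 MeV/nucleon

The nucleus contains 67 protons and 161 − 67 = 94 neutrons.
Mass of separated nucleons = 67(1.0073) + 94(1.0086649) = 67.4891 + 94.8145006 = 162.3036006 u
The mass defect is 162.3036006 − 161.006602 = 1.2969986 u.
E_B = 1.2969986 × 931.5 = 1208.15 MeV
BE/A = 1208.15 MeV / 161 = 7.504 MeV/nucleon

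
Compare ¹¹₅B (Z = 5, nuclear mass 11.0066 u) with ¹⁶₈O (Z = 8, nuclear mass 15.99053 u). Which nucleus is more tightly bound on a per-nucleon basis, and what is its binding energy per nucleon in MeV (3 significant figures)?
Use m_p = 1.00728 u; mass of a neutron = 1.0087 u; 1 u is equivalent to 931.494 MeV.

¹⁶₈O; 7.99 MeV/nucleon

¹¹₅B: Σm = 5(1.00728) + 6(1.0087) = 11.08860 u; Δm = 0.08200 u; E_B = 76.383 MeV; E_B/A = 6.944 MeV
¹⁶₈O: Σm = 8(1.00728) + 8(1.0087) = 16.12784 u; Δm = 0.13731 u; E_B = 127.90 MeV; E_B/A = 7.994 MeV
¹⁶₈O has the higher binding energy per nucleon, so it is the more tightly bound nucleus.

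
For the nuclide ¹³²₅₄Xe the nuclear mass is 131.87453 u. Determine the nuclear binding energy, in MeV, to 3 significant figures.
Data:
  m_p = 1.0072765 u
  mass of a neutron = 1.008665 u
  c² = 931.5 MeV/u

With 54 protons and 78 neutrons (A = 132):
Total constituent mass: 54 × 1.0072765 + 78 × 1.008665 = 133.0688010 u
The mass defect is 133.0688010 − 131.87453 = 1.1942710 u.
Converting to energy: 1.1942710 u × 931.5 MeV/u = 1112.46 MeV

1110 MeV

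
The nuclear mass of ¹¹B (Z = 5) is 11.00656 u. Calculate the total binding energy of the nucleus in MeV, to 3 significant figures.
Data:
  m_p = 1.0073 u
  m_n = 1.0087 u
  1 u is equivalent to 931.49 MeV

76.5 MeV

Mass of separated nucleons = 5(1.0073) + 6(1.0087) = 5.0365 + 6.0522 = 11.0887 u
Mass defect Δm = 11.0887 − 11.00656 = 0.08214 u
Binding energy = Δm·c² = 0.08214 × 931.49 MeV/u = 76.5126 MeV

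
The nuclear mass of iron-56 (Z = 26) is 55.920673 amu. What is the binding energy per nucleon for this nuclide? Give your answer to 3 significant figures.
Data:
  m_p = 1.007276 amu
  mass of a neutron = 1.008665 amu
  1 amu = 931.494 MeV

Z = 26, so N = A − Z = 56 − 26 = 30.
Mass of separated nucleons = 26(1.007276) + 30(1.008665) = 26.189176 + 30.259950 = 56.449126 amu
The mass defect is 56.449126 − 55.920673 = 0.528453 amu.
E_B = 0.528453 × 931.494 = 492.251 MeV
Per nucleon: 492.251 / 56 = 8.790 MeV

8.79 MeV/nucleon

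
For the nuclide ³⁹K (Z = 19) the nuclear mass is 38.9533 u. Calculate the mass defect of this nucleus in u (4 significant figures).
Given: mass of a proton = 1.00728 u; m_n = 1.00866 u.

Σm = 19·m_p + 20·m_n = 19.13832 + 20.17320 = 39.31152 u
Δm = 39.31152 − 38.9533 = 0.35822 u

0.3582 u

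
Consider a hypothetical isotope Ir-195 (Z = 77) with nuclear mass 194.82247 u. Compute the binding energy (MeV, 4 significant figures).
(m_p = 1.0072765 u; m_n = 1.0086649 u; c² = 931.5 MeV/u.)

The nucleus contains 77 protons and 195 − 77 = 118 neutrons.
Total constituent mass: 77 × 1.0072765 + 118 × 1.0086649 = 196.5827487 u
Mass defect Δm = 196.5827487 − 194.82247 = 1.7602787 u
E_B = 1.7602787 × 931.5 = 1639.70 MeV

1640 MeV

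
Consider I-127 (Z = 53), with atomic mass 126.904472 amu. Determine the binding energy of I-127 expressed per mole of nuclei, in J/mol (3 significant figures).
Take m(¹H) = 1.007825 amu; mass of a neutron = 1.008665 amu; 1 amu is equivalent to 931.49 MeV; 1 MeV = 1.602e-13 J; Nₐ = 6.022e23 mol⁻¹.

1.03e+14 J/mol

Total constituent mass: 53 × 1.007825 + 74 × 1.008665 = 128.055935 amu
Δm = 128.055935 − 126.904472 = 1.151463 amu
E_B = 1.151463 × 931.49 = 1072.58 MeV
Per nucleus in joules: 1072.58 MeV × 1.602e-13 J/MeV = 1.7183e-10 J
Per mole: 1.7183e-10 J × 6.022e23 mol⁻¹ = 1.0348e+14 J/mol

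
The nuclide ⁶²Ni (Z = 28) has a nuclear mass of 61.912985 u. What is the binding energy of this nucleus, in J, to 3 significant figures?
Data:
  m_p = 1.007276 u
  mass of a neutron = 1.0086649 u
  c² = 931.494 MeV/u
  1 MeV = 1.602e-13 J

The nucleus contains 28 protons and 62 − 28 = 34 neutrons.
Σm = 28·m_p + 34·m_n = 28.203728 + 34.2946066 = 62.4983346 u
The mass defect is 62.4983346 − 61.912985 = 0.5853496 u.
E_B = 0.5853496 × 931.494 = 545.250 MeV
In joules: 545.250 MeV × 1.602e-13 J/MeV = 8.7349e-11 J

8.73e-11 J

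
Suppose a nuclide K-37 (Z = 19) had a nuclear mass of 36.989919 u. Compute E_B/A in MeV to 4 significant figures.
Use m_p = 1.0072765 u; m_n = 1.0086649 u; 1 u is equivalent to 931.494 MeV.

Mass of separated nucleons = 19(1.0072765) + 18(1.0086649) = 19.1382535 + 18.1559682 = 37.2942217 u
Mass defect Δm = 37.2942217 − 36.989919 = 0.3043027 u
Converting to energy: 0.3043027 u × 931.494 MeV/u = 283.456 MeV
Per nucleon: 283.456 / 37 = 7.661 MeV

7.661 MeV/nucleon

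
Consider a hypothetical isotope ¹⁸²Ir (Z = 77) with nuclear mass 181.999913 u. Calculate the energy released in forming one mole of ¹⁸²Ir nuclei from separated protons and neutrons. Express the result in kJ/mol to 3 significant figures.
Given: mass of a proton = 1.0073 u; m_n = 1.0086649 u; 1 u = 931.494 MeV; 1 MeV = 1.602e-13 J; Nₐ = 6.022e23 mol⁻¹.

The nucleus contains 77 protons and 182 − 77 = 105 neutrons.
Mass of separated nucleons = 77(1.0073) + 105(1.0086649) = 77.5621 + 105.9098145 = 183.4719145 u
Δm = 183.4719145 − 181.999913 = 1.4720015 u
Converting to energy: 1.4720015 u × 931.494 MeV/u = 1371.16 MeV
Per nucleus in joules: 1371.16 MeV × 1.602e-13 J/MeV = 2.1966e-10 J
Per mole: 2.1966e-10 J × 6.022e23 mol⁻¹ = 1.3228e+14 J/mol

1.32e+11 kJ/mol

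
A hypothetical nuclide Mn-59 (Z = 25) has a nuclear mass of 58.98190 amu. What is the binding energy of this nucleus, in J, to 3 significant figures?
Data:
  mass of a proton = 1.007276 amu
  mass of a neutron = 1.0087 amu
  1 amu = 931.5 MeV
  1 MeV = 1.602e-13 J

7.40e-11 J

Z = 25, so N = A − Z = 59 − 25 = 34.
Mass of separated nucleons = 25(1.007276) + 34(1.0087) = 25.181900 + 34.2958 = 59.477700 amu
The mass defect is 59.477700 − 58.98190 = 0.495800 amu.
Binding energy = Δm·c² = 0.495800 × 931.5 MeV/amu = 461.838 MeV
In joules: 461.838 MeV × 1.602e-13 J/MeV = 7.3986e-11 J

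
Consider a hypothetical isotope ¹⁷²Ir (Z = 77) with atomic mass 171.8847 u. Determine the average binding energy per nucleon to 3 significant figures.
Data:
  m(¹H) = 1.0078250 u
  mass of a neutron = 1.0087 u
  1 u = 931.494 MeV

Σm = 77·m(¹H) + 95·m_n = 77.6025250 + 95.8265 = 173.4290250 u
Mass defect Δm = 173.4290250 − 171.8847 = 1.5443250 u
Converting to energy: 1.5443250 u × 931.494 MeV/u = 1438.53 MeV
BE/A = 1438.53 MeV / 172 = 8.364 MeV/nucleon

8.36 MeV/nucleon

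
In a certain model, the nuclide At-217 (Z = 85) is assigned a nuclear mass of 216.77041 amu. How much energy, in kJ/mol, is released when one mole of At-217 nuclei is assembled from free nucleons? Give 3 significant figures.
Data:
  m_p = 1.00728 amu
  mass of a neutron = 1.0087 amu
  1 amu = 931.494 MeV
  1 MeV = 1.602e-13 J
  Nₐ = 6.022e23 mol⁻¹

1.79e+11 kJ/mol

Σm = 85·m_p + 132·m_n = 85.61880 + 133.1484 = 218.76720 amu
The mass defect is 218.76720 − 216.77041 = 1.99679 amu.
Converting to energy: 1.99679 amu × 931.494 MeV/amu = 1860.00 MeV
Per nucleus in joules: 1860.00 MeV × 1.602e-13 J/MeV = 2.9797e-10 J
Per mole: 2.9797e-10 J × 6.022e23 mol⁻¹ = 1.7944e+14 J/mol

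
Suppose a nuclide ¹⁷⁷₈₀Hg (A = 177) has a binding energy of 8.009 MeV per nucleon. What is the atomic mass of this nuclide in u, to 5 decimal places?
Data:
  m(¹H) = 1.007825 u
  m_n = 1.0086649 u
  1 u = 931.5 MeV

Total binding energy = 177 × 8.009 = 1417.593 MeV
Mass defect = 1417.593 MeV / (931.5 MeV/u) = 1.5218390 u
Constituent mass = 80(1.007825) + 97(1.0086649) = 178.4664953 u
Atomic mass = 178.4664953 − 1.5218390 = 176.9446563 u ≈ 176.94466 u (to 5 decimal places)

176.94466 u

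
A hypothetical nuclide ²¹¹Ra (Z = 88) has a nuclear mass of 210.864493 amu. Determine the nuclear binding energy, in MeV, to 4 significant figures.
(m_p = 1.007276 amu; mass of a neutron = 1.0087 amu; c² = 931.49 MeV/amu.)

Total constituent mass: 88 × 1.007276 + 123 × 1.0087 = 212.710388 amu
Δm = 212.710388 − 210.864493 = 1.845895 amu
E_B = 1.845895 × 931.49 = 1719.43 MeV

1719 MeV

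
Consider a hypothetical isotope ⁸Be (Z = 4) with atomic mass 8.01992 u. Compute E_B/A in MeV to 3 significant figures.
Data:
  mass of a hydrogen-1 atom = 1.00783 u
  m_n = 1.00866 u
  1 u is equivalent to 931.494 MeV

5.36 MeV/nucleon

Σm = 4·m(¹H) + 4·m_n = 4.03132 + 4.03464 = 8.06596 u
Mass defect Δm = 8.06596 − 8.01992 = 0.04604 u
Converting to energy: 0.04604 u × 931.494 MeV/u = 42.8860 MeV
BE/A = 42.8860 MeV / 8 = 5.361 MeV/nucleon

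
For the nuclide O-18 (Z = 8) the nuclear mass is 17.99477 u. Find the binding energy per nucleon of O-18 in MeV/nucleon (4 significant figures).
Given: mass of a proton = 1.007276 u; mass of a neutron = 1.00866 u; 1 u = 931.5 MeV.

Total constituent mass: 8 × 1.007276 + 10 × 1.00866 = 18.144808 u
Δm = 18.144808 − 17.99477 = 0.150038 u
Converting to energy: 0.150038 u × 931.5 MeV/u = 139.760 MeV
Per nucleon: 139.760 / 18 = 7.764 MeV

7.764 MeV/nucleon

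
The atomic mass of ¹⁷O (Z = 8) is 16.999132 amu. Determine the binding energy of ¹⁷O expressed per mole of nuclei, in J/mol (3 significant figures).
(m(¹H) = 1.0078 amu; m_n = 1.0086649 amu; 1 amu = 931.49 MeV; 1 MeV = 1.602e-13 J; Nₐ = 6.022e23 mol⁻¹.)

With 8 protons and 9 neutrons (A = 17):
Mass of separated nucleons = 8(1.0078) + 9(1.0086649) = 8.0624 + 9.0779841 = 17.1403841 amu
Δm = 17.1403841 − 16.999132 = 0.1412521 amu
E_B = 0.1412521 × 931.49 = 131.575 MeV
Per nucleus in joules: 131.575 MeV × 1.602e-13 J/MeV = 2.1078e-11 J
Per mole: 2.1078e-11 J × 6.022e23 mol⁻¹ = 1.2693e+13 J/mol

1.27e+13 J/mol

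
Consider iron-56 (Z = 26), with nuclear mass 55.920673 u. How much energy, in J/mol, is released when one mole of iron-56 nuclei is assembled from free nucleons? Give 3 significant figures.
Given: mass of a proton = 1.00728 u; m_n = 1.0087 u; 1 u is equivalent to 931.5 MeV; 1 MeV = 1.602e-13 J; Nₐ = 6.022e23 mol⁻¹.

Z = 26, so N = A − Z = 56 − 26 = 30.
Σm = 26·m_p + 30·m_n = 26.18928 + 30.2610 = 56.45028 u
Δm = 56.45028 − 55.920673 = 0.529607 u
E_B = 0.529607 × 931.5 = 493.329 MeV
Per nucleus in joules: 493.329 MeV × 1.602e-13 J/MeV = 7.9031e-11 J
Per mole: 7.9031e-11 J × 6.022e23 mol⁻¹ = 4.7592e+13 J/mol

4.76e+13 J/mol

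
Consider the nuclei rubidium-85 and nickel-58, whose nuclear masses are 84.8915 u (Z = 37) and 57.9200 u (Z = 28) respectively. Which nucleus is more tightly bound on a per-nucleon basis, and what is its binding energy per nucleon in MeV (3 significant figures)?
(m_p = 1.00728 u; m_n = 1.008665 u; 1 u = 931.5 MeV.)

nickel-58; 8.73 MeV/nucleon

rubidium-85: Σm = 37(1.00728) + 48(1.008665) = 85.685280 u; Δm = 0.793780 u; E_B = 739.41 MeV; E_B/A = 8.699 MeV
nickel-58: Σm = 28(1.00728) + 30(1.008665) = 58.463790 u; Δm = 0.543790 u; E_B = 506.54 MeV; E_B/A = 8.733 MeV
nickel-58 has the higher binding energy per nucleon, so it is the more tightly bound nucleus.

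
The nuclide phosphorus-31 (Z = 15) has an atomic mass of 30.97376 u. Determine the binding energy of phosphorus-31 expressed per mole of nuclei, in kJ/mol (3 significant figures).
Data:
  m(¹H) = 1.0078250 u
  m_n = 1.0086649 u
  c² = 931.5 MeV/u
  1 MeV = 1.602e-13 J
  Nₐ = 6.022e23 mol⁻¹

2.54e+10 kJ/mol

With 15 protons and 16 neutrons (A = 31):
Mass of separated nucleons = 15(1.0078250) + 16(1.0086649) = 15.1173750 + 16.1386384 = 31.2560134 u
Mass defect Δm = 31.2560134 − 30.97376 = 0.2822534 u
E_B = 0.2822534 × 931.5 = 262.919 MeV
Per nucleus in joules: 262.919 MeV × 1.602e-13 J/MeV = 4.2120e-11 J
Per mole: 4.2120e-11 J × 6.022e23 mol⁻¹ = 2.5365e+13 J/mol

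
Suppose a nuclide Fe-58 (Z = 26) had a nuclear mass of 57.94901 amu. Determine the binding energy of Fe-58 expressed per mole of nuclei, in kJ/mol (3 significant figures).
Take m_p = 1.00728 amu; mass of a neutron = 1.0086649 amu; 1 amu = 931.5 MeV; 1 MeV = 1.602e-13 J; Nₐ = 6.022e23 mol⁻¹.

Mass of separated nucleons = 26(1.00728) + 32(1.0086649) = 26.18928 + 32.2772768 = 58.4665568 amu
The mass defect is 58.4665568 − 57.94901 = 0.5175468 amu.
Binding energy = Δm·c² = 0.5175468 × 931.5 MeV/amu = 482.095 MeV
Per nucleus in joules: 482.095 MeV × 1.602e-13 J/MeV = 7.7232e-11 J
Per mole: 7.7232e-11 J × 6.022e23 mol⁻¹ = 4.6509e+13 J/mol

4.65e+10 kJ/mol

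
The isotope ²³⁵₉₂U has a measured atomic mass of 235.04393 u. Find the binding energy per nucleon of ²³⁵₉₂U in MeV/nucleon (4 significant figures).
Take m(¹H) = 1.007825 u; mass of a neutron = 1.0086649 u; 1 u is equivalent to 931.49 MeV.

7.591 MeV/nucleon

With 92 protons and 143 neutrons (A = 235):
Σm = 92·m(¹H) + 143·m_n = 92.719900 + 144.2390807 = 236.9589807 u
Mass defect Δm = 236.9589807 − 235.04393 = 1.9150507 u
Converting to energy: 1.9150507 u × 931.49 MeV/u = 1783.85 MeV
BE/A = 1783.85 MeV / 235 = 7.591 MeV/nucleon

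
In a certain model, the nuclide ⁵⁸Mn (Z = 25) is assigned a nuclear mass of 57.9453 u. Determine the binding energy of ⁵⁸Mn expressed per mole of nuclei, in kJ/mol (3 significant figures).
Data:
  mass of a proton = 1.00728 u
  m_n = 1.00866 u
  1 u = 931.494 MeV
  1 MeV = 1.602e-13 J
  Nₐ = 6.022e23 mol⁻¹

The nucleus contains 25 protons and 58 − 25 = 33 neutrons.
Total constituent mass: 25 × 1.00728 + 33 × 1.00866 = 58.46778 u
Δm = 58.46778 − 57.9453 = 0.52248 u
Binding energy = Δm·c² = 0.52248 × 931.494 MeV/u = 486.687 MeV
Per nucleus in joules: 486.687 MeV × 1.602e-13 J/MeV = 7.7967e-11 J
Per mole: 7.7967e-11 J × 6.022e23 mol⁻¹ = 4.6952e+13 J/mol

4.70e+10 kJ/mol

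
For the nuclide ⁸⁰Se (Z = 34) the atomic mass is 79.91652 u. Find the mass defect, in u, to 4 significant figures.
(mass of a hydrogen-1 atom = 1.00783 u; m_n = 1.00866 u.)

0.7481 u

Total constituent mass: 34 × 1.00783 + 46 × 1.00866 = 80.66458 u
The mass defect is 80.66458 − 79.91652 = 0.74806 u.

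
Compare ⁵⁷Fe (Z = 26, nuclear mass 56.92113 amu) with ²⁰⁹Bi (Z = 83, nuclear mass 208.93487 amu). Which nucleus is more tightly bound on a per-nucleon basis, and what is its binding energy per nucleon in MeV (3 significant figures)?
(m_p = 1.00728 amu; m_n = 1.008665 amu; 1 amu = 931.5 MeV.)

⁵⁷Fe; 8.77 MeV/nucleon

⁵⁷Fe: Σm = 26(1.00728) + 31(1.008665) = 57.457895 amu; Δm = 0.536765 amu; E_B = 500.00 MeV; E_B/A = 8.772 MeV
²⁰⁹Bi: Σm = 83(1.00728) + 126(1.008665) = 210.696030 amu; Δm = 1.761160 amu; E_B = 1640.5 MeV; E_B/A = 7.849 MeV
⁵⁷Fe has the higher binding energy per nucleon, so it is the more tightly bound nucleus.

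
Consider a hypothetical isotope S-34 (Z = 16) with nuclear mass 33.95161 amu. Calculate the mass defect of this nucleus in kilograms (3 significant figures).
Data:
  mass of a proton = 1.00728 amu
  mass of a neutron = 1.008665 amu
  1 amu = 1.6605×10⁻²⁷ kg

5.33e-28 kg

Mass of separated nucleons = 16(1.00728) + 18(1.008665) = 16.11648 + 18.155970 = 34.272450 amu
Mass defect Δm = 34.272450 − 33.95161 = 0.320840 amu
In SI units: 0.320840 amu × 1.6605×10⁻²⁷ kg/amu = 5.3275e-28 kg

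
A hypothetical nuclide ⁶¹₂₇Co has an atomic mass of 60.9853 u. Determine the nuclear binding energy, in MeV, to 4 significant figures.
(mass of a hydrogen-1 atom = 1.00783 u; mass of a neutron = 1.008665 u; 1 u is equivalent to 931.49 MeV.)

Mass of separated nucleons = 27(1.00783) + 34(1.008665) = 27.21141 + 34.294610 = 61.506020 u
Δm = 61.506020 − 60.9853 = 0.520720 u
Converting to energy: 0.520720 u × 931.49 MeV/u = 485.045 MeV

485.0 MeV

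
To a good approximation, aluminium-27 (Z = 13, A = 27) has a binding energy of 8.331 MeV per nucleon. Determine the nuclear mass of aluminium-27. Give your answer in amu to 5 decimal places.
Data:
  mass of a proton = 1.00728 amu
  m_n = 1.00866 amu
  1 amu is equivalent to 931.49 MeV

26.97440 amu

Total binding energy = 27 × 8.331 = 224.937 MeV
Mass defect = 224.937 MeV / (931.49 MeV/amu) = 0.2414809 amu
Constituent mass = 13(1.00728) + 14(1.00866) = 27.21588 amu
Nuclear mass = 27.21588 − 0.2414809 = 26.9743991 amu ≈ 26.97440 amu (to 5 decimal places)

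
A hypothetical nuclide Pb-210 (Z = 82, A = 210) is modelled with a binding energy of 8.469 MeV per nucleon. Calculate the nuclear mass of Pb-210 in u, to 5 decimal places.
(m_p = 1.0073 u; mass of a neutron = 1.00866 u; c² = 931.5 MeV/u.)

Total binding energy = 210 × 8.469 = 1778.490 MeV
Mass defect = 1778.490 MeV / (931.5 MeV/u) = 1.9092754 u
Constituent mass = 82(1.0073) + 128(1.00866) = 211.70708 u
Nuclear mass = 211.70708 − 1.9092754 = 209.7978046 u ≈ 209.79780 u (to 5 decimal places)

209.79780 u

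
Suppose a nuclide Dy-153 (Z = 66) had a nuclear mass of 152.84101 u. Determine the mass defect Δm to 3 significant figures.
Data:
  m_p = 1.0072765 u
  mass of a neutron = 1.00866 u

Mass of separated nucleons = 66(1.0072765) + 87(1.00866) = 66.4802490 + 87.75342 = 154.2336690 u
The mass defect is 154.2336690 − 152.84101 = 1.3926590 u.

1.39 u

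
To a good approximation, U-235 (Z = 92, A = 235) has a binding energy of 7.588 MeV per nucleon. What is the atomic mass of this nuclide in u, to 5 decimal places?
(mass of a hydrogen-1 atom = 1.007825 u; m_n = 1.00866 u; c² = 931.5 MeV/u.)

Total binding energy = 235 × 7.588 = 1783.180 MeV
Mass defect = 1783.180 MeV / (931.5 MeV/u) = 1.9143103 u
Constituent mass = 92(1.007825) + 143(1.00866) = 236.958280 u
Atomic mass = 236.958280 − 1.9143103 = 235.0439697 u ≈ 235.04397 u (to 5 decimal places)

235.04397 u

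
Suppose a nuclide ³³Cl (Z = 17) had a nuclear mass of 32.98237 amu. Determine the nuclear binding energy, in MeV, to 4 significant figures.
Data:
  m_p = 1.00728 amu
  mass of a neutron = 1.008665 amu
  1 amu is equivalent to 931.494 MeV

260.8 MeV

Z = 17, so N = A − Z = 33 − 17 = 16.
Σm = 17·m_p + 16·m_n = 17.12376 + 16.138640 = 33.262400 amu
The mass defect is 33.262400 − 32.98237 = 0.280030 amu.
E_B = 0.280030 × 931.494 = 260.846 MeV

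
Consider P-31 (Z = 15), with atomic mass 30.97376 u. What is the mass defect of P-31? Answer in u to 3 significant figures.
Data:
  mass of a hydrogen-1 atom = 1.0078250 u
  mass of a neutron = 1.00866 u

The nucleus contains 15 protons and 31 − 15 = 16 neutrons.
Mass of separated nucleons = 15(1.0078250) + 16(1.00866) = 15.1173750 + 16.13856 = 31.2559350 u
The mass defect is 31.2559350 − 30.97376 = 0.2821750 u.

0.282 u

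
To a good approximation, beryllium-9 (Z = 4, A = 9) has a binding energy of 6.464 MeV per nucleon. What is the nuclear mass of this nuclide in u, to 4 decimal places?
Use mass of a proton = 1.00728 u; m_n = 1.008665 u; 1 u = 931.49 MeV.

9.0100 u

Total binding energy = 9 × 6.464 = 58.176 MeV
Mass defect = 58.176 MeV / (931.49 MeV/u) = 0.062455 u
Constituent mass = 4(1.00728) + 5(1.008665) = 9.072445 u
Nuclear mass = 9.072445 − 0.062455 = 9.009990 u ≈ 9.0100 u (to 4 decimal places)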